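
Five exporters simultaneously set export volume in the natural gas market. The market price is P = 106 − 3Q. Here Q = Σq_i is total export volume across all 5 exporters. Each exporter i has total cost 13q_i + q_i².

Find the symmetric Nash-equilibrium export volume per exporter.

4.65

A representative exporter's profit is π_i = q_i(106 − 3Q) − 13q_i − q_i², with Q = q_i + Σ_{j≠i} q_j.
First-order condition: 93 − 8q_i − 3Σ_{j≠i} q_j = 0.
In a symmetric equilibrium every exporter chooses the same q, so Σ_{j≠i} q_j = 4q. The condition becomes 93 − 20q = 0, giving q = 93/20 = 4.65.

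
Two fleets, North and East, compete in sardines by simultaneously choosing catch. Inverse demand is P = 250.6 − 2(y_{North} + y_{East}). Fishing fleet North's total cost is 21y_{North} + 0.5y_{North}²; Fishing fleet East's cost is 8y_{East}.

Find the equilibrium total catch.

74.1875

Fishing fleet North's profit: π = y_{North}(250.6 − 2(y_{North} + y_{East})) − 21y_{North} − 0.5y_{North}².
∂π/∂y_{North} = 229.6 − 5y_{North} − 2y_{East} = 0, so y_{North} = 45.92 − 0.4y_{East}.
For East: ∂π/∂y_{East} = 242.6 − 4y_{East} − 2y_{North} = 0 ⇒ y_{East} = 60.65 − 0.5y_{North}.
Plugging y_{East} into North's best response: y_{North} = 45.92 − 0.4(60.65 − 0.5y_{North}) ⇒ 0.8y_{North} = 21.66, so y_{North} = 27.075.
Then y_{East} = 60.65 − 0.5·27.075 = 47.1125.
Total catch: 27.075 + 47.1125 = 74.1875.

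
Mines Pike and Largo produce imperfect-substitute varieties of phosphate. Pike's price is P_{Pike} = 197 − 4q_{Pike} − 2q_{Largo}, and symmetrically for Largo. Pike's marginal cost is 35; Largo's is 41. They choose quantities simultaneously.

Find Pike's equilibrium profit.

Mine Pike's profit: π = q_{Pike}(197 − 4q_{Pike} − 2q_{Largo}) − 35q_{Pike}.
∂π/∂q_{Pike} = 162 − 8q_{Pike} − 2q_{Largo} = 0 ⇒ q_{Pike} = 20.25 − 0.25q_{Largo}.
Similarly q_{Largo} = 19.5 − 0.25q_{Pike}.
Solving the two reaction functions simultaneously: (1 − (−0.25)(−0.25))q_{Pike} = 20.25 − 0.25·19.5, so 0.9375q_{Pike} = 15.375 and q_{Pike} = 16.4.
Then q_{Largo} = 19.5 − 0.25·16.4 = 15.4.
P_{Pike} = 197 − 4·16.4 − 2·15.4 = 100.6.
Profit = (100.6 − 35)·16.4 = 1075.84.

1075.84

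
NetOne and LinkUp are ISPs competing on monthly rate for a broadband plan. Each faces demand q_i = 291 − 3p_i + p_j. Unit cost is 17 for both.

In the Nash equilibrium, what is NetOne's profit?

NetOne's profit: π = (p_{NetOne} − 17)(291 − 3p_{NetOne} + p_{LinkUp}).
∂π/∂p_{NetOne} = 342 − 6p_{NetOne} + p_{LinkUp} = 0 ⇒ p_{NetOne} = 57 + (1/6)p_{LinkUp}.
By symmetry p_{LinkUp} = p_{NetOne}; substituting into the reaction function, (5/6)p_{NetOne} = 57 and p_{NetOne} = 68.4.
q_{NetOne} = 291 − 3·68.4 + 68.4 = 154.2.
Profit = (68.4 − 17)·154.2 = 7925.88.

7925.88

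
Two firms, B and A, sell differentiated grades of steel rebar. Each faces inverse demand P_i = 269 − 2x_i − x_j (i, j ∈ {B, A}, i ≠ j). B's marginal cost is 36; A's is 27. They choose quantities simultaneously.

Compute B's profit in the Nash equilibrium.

Firm B's profit: π = x_B(269 − 2x_B − x_A) − 36x_B.
∂π/∂x_B = 233 − 4x_B − x_A = 0 ⇒ x_B = 58.25 − 0.25x_A.
Similarly x_A = 60.5 − 0.25x_B.
Substituting the second reaction function into the first: x_B = 58.25 − 0.25(60.5 − 0.25x_B), which gives 0.9375x_B = 43.125 ⇒ x_B = 46.
Then x_A = 60.5 − 0.25·46 = 49.
P_B = 269 − 2·46 − 49 = 128.
Profit = (128 − 36)·46 = 4232.

4232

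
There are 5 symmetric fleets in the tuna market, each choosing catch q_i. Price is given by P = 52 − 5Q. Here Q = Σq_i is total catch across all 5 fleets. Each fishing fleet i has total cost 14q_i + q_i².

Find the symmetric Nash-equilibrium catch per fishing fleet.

A representative fishing fleet's profit is π_i = q_i(52 − 5Q) − 14q_i − q_i², with Q = q_i + Σ_{j≠i} q_j.
First-order condition: 38 − 12q_i − 5Σ_{j≠i} q_j = 0.
In a symmetric equilibrium every fishing fleet chooses the same q, so Σ_{j≠i} q_j = 4q. The condition becomes 38 − 32q = 0, giving q = 38/32 = 1.1875.

1.1875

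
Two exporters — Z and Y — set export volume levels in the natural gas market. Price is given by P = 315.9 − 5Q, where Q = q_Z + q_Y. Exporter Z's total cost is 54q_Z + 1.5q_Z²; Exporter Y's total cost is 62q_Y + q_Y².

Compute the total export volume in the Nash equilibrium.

29.5

Exporter Z's profit: π = q_Z(315.9 − 5(q_Z + q_Y)) − 54q_Z − 1.5q_Z².
∂π/∂q_Z = 261.9 − 13q_Z − 5q_Y = 0, so q_Z = 2619/130 − (5/13)q_Y.
For Y: ∂π/∂q_Y = 253.9 − 12q_Y − 5q_Z = 0 ⇒ q_Y = 2539/120 − (5/12)q_Z.
Substituting the second reaction function into the first: q_Z = 2619/130 − (5/13)(2539/120 − (5/12)q_Z), which gives (131/156)q_Z = 1441/120 ⇒ q_Z = 14.3.
Then q_Y = 2539/120 − (5/12)·14.3 = 15.2.
Total export volume: 14.3 + 15.2 = 29.5.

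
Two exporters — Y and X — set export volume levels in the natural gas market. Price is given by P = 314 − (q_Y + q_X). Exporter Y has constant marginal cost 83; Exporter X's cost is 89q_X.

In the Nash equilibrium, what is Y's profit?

6241

Exporter Y's profit: π = q_Y(314 − (q_Y + q_X)) − 83q_Y.
∂π/∂q_Y = 231 − 2q_Y − q_X = 0, so q_Y = 115.5 − 0.5q_X.
By the same steps for X: q_X = 112.5 − 0.5q_Y.
Plugging q_X into Y's best response: q_Y = 115.5 − 0.5(112.5 − 0.5q_Y) ⇒ 0.75q_Y = 59.25, so q_Y = 79.
Then q_X = 112.5 − 0.5·79 = 73.
Price P = 314 − 152 = 162.
Y's profit: (162 − 83)·79 = 6241.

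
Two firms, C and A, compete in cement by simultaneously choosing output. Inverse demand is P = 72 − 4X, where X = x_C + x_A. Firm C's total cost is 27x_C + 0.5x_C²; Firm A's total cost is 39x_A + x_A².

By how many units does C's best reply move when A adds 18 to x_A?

-8

Firm C's profit: π = x_C(72 − 4(x_C + x_A)) − 27x_C − 0.5x_C².
∂π/∂x_C = 45 − 9x_C − 4x_A = 0, so x_C = 5 − (4/9)x_A.
The reaction-function slope is −4/9, so an 18-unit rise in x_A moves x_C by −4/9 × 18 = −8. C's best response falls — the actions are strategic substitutes.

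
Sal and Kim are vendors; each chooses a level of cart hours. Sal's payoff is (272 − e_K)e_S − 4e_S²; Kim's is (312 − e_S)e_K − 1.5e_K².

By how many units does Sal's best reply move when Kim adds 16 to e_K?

-2

Expanding Sal's payoff: 272e_S − e_Ke_S − 4e_S².
∂π/∂e_S = 272 − e_K − 8e_S = 0, so e_S = 34 − 0.125e_K.
The reaction-function slope is −0.125, so a 16-unit rise in e_K moves e_S by −0.125 × 16 = −2. Sal's best response falls — the actions are strategic substitutes.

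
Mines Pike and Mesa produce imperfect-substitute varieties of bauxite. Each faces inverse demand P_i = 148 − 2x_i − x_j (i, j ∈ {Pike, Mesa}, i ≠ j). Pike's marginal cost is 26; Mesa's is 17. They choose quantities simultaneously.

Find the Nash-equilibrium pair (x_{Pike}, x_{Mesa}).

Mine Pike's profit: π = x_{Pike}(148 − 2x_{Pike} − x_{Mesa}) − 26x_{Pike}.
∂π/∂x_{Pike} = 122 − 4x_{Pike} − x_{Mesa} = 0 ⇒ x_{Pike} = 30.5 − 0.25x_{Mesa}.
Similarly x_{Mesa} = 32.75 − 0.25x_{Pike}.
Substituting the second reaction function into the first: x_{Pike} = 30.5 − 0.25(32.75 − 0.25x_{Pike}), which gives 0.9375x_{Pike} = 22.3125 ⇒ x_{Pike} = 23.8.
Then x_{Mesa} = 32.75 − 0.25·23.8 = 26.8.

23.8, 26.8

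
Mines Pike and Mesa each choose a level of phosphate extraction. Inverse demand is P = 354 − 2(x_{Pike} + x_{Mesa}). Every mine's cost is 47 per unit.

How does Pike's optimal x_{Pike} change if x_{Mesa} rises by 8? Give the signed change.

-4

Mine Pike's profit: π = x_{Pike}(354 − 2(x_{Pike} + x_{Mesa})) − 47x_{Pike}.
∂π/∂x_{Pike} = 307 − 4x_{Pike} − 2x_{Mesa} = 0, so x_{Pike} = 76.75 − 0.5x_{Mesa}.
The reaction-function slope is −0.5, so an 8-unit rise in x_{Mesa} moves x_{Pike} by −0.5 × 8 = −4. Pike's best response falls — the actions are strategic substitutes.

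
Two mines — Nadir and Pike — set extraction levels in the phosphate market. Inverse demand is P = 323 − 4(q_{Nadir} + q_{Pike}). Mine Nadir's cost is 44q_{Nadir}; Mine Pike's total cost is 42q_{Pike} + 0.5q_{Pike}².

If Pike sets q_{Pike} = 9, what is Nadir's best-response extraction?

30.375

Mine Nadir's profit: π = q_{Nadir}(323 − 4(q_{Nadir} + q_{Pike})) − 44q_{Nadir}.
∂π/∂q_{Nadir} = 279 − 8q_{Nadir} − 4q_{Pike} = 0, so q_{Nadir} = 34.875 − 0.5q_{Pike}.
At q_{Pike} = 9: q_{Nadir} = 34.875 − 0.5·9 = 30.375.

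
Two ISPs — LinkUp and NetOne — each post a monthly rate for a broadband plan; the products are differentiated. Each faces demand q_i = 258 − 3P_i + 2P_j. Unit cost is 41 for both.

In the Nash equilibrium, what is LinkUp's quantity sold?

LinkUp's profit: π = (P_{LinkUp} − 41)(258 − 3P_{LinkUp} + 2P_{NetOne}).
∂π/∂P_{LinkUp} = 381 − 6P_{LinkUp} + 2P_{NetOne} = 0 ⇒ P_{LinkUp} = 63.5 + (1/3)P_{NetOne}.
Setting P_{LinkUp} = P_{NetOne} in the reaction function: P_{LinkUp} = 63.5 + (1/3)P_{LinkUp}, so P_{LinkUp} = 63.5 / (2/3) = 95.25.
q_{LinkUp} = 258 − 3·95.25 + 2·95.25 = 162.75.

162.75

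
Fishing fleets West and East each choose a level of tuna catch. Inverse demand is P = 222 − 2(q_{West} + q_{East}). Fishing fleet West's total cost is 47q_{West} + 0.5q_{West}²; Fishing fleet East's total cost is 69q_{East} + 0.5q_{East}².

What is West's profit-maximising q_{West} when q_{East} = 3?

Fishing fleet West's profit: π = q_{West}(222 − 2(q_{West} + q_{East})) − 47q_{West} − 0.5q_{West}².
∂π/∂q_{West} = 175 − 5q_{West} − 2q_{East} = 0, so q_{West} = 35 − 0.4q_{East}.
At q_{East} = 3: q_{West} = 35 − 0.4·3 = 33.8.

33.8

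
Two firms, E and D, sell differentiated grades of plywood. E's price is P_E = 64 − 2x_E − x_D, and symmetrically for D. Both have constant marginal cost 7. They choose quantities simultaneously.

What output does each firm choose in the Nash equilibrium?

11.4

Firm E's profit: π = x_E(64 − 2x_E − x_D) − 7x_E.
∂π/∂x_E = 57 − 4x_E − x_D = 0 ⇒ x_E = 14.25 − 0.25x_D.
By symmetry x_D = x_E; substituting into the reaction function, 1.25x_E = 14.25 and x_E = 11.4.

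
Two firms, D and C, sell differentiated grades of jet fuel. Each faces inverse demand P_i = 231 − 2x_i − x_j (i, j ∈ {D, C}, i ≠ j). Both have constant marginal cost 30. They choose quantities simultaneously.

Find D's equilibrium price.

Firm D's profit: π = x_D(231 − 2x_D − x_C) − 30x_D.
∂π/∂x_D = 201 − 4x_D − x_C = 0 ⇒ x_D = 50.25 − 0.25x_C.
Setting x_D = x_C in the reaction function: x_D = 50.25 − 0.25x_D, so x_D = 50.25 / 1.25 = 40.2.
P_D = 231 − 2·40.2 − 40.2 = 110.4.

110.4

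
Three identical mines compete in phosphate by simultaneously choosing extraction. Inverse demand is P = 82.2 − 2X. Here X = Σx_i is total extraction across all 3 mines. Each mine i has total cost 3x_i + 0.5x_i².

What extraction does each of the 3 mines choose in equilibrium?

A representative mine's profit is π_i = x_i(82.2 − 2X) − 3x_i − 0.5x_i², with X = x_i + Σ_{j≠i} x_j.
First-order condition: 79.2 − 5x_i − 2Σ_{j≠i} x_j = 0.
With identical mines, set every x_j = x: then 79.2 − 5x − 4x = 0, i.e. x = 79.2/9 = 8.8.

8.8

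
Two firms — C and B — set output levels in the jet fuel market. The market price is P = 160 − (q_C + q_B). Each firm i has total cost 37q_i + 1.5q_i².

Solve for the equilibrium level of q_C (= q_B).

20.5

Firm C's profit: π = q_C(160 − (q_C + q_B)) − 37q_C − 1.5q_C².
∂π/∂q_C = 123 − 5q_C − q_B = 0, so q_C = 24.6 − 0.2q_B.
The game is symmetric, so in equilibrium q_B = q_C: the reaction function gives 1.2q_C = 24.6, hence q_C = 20.5.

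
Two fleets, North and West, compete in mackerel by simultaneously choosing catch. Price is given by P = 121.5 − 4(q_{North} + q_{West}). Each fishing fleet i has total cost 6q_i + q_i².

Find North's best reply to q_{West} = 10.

7.55

Fishing fleet North's profit: π = q_{North}(121.5 − 4(q_{North} + q_{West})) − 6q_{North} − q_{North}².
∂π/∂q_{North} = 115.5 − 10q_{North} − 4q_{West} = 0, so q_{North} = 11.55 − 0.4q_{West}.
At q_{West} = 10: q_{North} = 11.55 − 0.4·10 = 7.55.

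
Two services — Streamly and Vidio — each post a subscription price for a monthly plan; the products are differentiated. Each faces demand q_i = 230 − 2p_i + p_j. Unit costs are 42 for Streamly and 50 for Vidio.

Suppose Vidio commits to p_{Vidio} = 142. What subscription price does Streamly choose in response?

114

Streamly's profit: π = (p_{Streamly} − 42)(230 − 2p_{Streamly} + p_{Vidio}).
∂π/∂p_{Streamly} = 314 − 4p_{Streamly} + p_{Vidio} = 0 ⇒ p_{Streamly} = 78.5 + 0.25p_{Vidio}.
At p_{Vidio} = 142: p_{Streamly} = 78.5 + 0.25·142 = 114.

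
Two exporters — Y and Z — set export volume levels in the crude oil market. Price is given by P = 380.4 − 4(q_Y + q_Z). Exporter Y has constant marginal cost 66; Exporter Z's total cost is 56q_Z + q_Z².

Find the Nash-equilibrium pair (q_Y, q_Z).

28.85, 20.9

Exporter Y's profit: π = q_Y(380.4 − 4(q_Y + q_Z)) − 66q_Y.
∂π/∂q_Y = 314.4 − 8q_Y − 4q_Z = 0, so q_Y = 39.3 − 0.5q_Z.
For Z: ∂π/∂q_Z = 324.4 − 10q_Z − 4q_Y = 0 ⇒ q_Z = 32.44 − 0.4q_Y.
Solving the two reaction functions simultaneously: (1 − (−0.5)(−0.4))q_Y = 39.3 − 0.5·32.44, so 0.8q_Y = 23.08 and q_Y = 28.85.
Then q_Z = 32.44 − 0.4·28.85 = 20.9.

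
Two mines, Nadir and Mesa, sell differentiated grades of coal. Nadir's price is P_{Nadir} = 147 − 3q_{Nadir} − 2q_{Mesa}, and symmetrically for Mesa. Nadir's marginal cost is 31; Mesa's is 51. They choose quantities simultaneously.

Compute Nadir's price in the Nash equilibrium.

78.25

Mine Nadir's profit: π = q_{Nadir}(147 − 3q_{Nadir} − 2q_{Mesa}) − 31q_{Nadir}.
∂π/∂q_{Nadir} = 116 − 6q_{Nadir} − 2q_{Mesa} = 0 ⇒ q_{Nadir} = 58/3 − (1/3)q_{Mesa}.
Similarly q_{Mesa} = 16 − (1/3)q_{Nadir}.
Plugging q_{Mesa} into Nadir's best response: q_{Nadir} = 58/3 − (1/3)(16 − (1/3)q_{Nadir}) ⇒ (8/9)q_{Nadir} = 14, so q_{Nadir} = 15.75.
Then q_{Mesa} = 16 − (1/3)·15.75 = 10.75.
P_{Nadir} = 147 − 3·15.75 − 2·10.75 = 78.25.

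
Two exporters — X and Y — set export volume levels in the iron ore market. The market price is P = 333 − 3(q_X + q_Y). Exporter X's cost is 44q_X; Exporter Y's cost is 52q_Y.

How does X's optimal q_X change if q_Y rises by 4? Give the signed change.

-2

Exporter X's profit: π = q_X(333 − 3(q_X + q_Y)) − 44q_X.
∂π/∂q_X = 289 − 6q_X − 3q_Y = 0, so q_X = 289/6 − 0.5q_Y.
The reaction-function slope is −0.5, so a 4-unit rise in q_Y moves q_X by −0.5 × 4 = −2. X's best response falls — the actions are strategic substitutes.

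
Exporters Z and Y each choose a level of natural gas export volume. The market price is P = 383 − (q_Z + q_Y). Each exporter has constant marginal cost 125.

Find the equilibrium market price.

Exporter Z's profit: π = q_Z(383 − (q_Z + q_Y)) − 125q_Z.
∂π/∂q_Z = 258 − 2q_Z − q_Y = 0, so q_Z = 129 − 0.5q_Y.
Setting q_Z = q_Y in the reaction function: q_Z = 129 − 0.5q_Z, so q_Z = 129 / 1.5 = 86.
Equilibrium price: P = 383 − 172 = 211.

211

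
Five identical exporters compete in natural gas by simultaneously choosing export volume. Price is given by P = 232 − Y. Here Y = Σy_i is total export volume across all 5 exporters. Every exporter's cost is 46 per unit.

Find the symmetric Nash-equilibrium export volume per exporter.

31

A representative exporter's profit is π_i = y_i(232 − Y) − 46y_i, with Y = y_i + Σ_{j≠i} y_j.
First-order condition: 186 − 2y_i − Σ_{j≠i} y_j = 0.
In a symmetric equilibrium every exporter chooses the same y, so Σ_{j≠i} y_j = 4y. The condition becomes 186 − 6y = 0, giving y = 186/6 = 31.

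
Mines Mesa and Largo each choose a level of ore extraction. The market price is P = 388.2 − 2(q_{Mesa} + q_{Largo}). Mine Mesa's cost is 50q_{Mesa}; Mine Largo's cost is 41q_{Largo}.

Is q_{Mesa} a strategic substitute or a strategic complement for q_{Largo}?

strategic substitutes

Mine Mesa's profit: π = q_{Mesa}(388.2 − 2(q_{Mesa} + q_{Largo})) − 50q_{Mesa}.
∂π/∂q_{Mesa} = 338.2 − 4q_{Mesa} − 2q_{Largo} = 0, so q_{Mesa} = 84.55 − 0.5q_{Largo}.
The best-response slope dq_{Mesa}/dq_{Largo} = −0.5 < 0: the reaction function is downward-sloping, so the choices are strategic substitutes.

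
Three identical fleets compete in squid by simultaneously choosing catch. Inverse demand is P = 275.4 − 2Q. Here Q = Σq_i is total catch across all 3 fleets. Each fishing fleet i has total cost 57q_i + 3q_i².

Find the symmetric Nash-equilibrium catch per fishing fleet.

A representative fishing fleet's profit is π_i = q_i(275.4 − 2Q) − 57q_i − 3q_i², with Q = q_i + Σ_{j≠i} q_j.
First-order condition: 218.4 − 10q_i − 2Σ_{j≠i} q_j = 0.
With identical fishing fleets, set every q_j = q: then 218.4 − 10q − 4q = 0, i.e. q = 218.4/14 = 15.6.

15.6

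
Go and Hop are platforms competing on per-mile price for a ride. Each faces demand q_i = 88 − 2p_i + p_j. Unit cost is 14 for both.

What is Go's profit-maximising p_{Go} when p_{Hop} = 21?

Go's profit: π = (p_{Go} − 14)(88 − 2p_{Go} + p_{Hop}).
∂π/∂p_{Go} = 116 − 4p_{Go} + p_{Hop} = 0 ⇒ p_{Go} = 29 + 0.25p_{Hop}.
At p_{Hop} = 21: p_{Go} = 29 + 0.25·21 = 34.25.

34.25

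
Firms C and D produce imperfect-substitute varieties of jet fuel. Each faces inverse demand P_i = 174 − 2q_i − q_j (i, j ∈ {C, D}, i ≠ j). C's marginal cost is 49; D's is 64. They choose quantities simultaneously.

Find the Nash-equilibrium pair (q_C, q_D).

Firm C's profit: π = q_C(174 − 2q_C − q_D) − 49q_C.
∂π/∂q_C = 125 − 4q_C − q_D = 0 ⇒ q_C = 31.25 − 0.25q_D.
Similarly q_D = 27.5 − 0.25q_C.
Solving the two reaction functions simultaneously: (1 − (−0.25)(−0.25))q_C = 31.25 − 0.25·27.5, so 0.9375q_C = 24.375 and q_C = 26.
Then q_D = 27.5 − 0.25·26 = 21.

26, 21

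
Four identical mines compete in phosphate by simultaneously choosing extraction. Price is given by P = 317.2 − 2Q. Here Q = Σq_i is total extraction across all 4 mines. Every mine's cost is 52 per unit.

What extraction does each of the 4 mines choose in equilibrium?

26.52

A representative mine's profit is π_i = q_i(317.2 − 2Q) − 52q_i, with Q = q_i + Σ_{j≠i} q_j.
First-order condition: 265.2 − 4q_i − 2Σ_{j≠i} q_j = 0.
In a symmetric equilibrium every mine chooses the same q, so Σ_{j≠i} q_j = 3q. The condition becomes 265.2 − 10q = 0, giving q = 265.2/10 = 26.52.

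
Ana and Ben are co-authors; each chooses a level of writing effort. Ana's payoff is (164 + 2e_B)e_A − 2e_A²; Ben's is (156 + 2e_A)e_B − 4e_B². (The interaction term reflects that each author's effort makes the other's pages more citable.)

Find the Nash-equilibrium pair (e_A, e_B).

58, 34

Expanding Ana's payoff: 164e_A + 2e_Be_A − 2e_A².
∂π/∂e_A = 164 + 2e_B − 4e_A = 0, so e_A = 41 + 0.5e_B.
Likewise for Ben: e_B = 19.5 + 0.25e_A.
Solving the two reaction functions simultaneously: (1 − (0.5)(0.25))e_A = 41 + 0.5·19.5, so 0.875e_A = 50.75 and e_A = 58.
Then e_B = 19.5 + 0.25·58 = 34.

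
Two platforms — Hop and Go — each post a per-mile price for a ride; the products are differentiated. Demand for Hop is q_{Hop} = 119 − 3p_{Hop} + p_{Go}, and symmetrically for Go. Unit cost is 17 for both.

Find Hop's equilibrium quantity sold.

51

Hop's profit: π = (p_{Hop} − 17)(119 − 3p_{Hop} + p_{Go}).
∂π/∂p_{Hop} = 170 − 6p_{Hop} + p_{Go} = 0 ⇒ p_{Hop} = 85/3 + (1/6)p_{Go}.
Setting p_{Hop} = p_{Go} in the reaction function: p_{Hop} = 85/3 + (1/6)p_{Hop}, so p_{Hop} = (85/3) / (5/6) = 34.
q_{Hop} = 119 − 3·34 + 34 = 51.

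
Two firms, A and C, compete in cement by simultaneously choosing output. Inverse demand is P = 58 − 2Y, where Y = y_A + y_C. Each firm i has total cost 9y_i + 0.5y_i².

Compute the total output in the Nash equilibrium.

14

Firm A's profit: π = y_A(58 − 2(y_A + y_C)) − 9y_A − 0.5y_A².
∂π/∂y_A = 49 − 5y_A − 2y_C = 0, so y_A = 9.8 − 0.4y_C.
Setting y_A = y_C in the reaction function: y_A = 9.8 − 0.4y_A, so y_A = 9.8 / 1.4 = 7.
Total output: 7 + 7 = 14.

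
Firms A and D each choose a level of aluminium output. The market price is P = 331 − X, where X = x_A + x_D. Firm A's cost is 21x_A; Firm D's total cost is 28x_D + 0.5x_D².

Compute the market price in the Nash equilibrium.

Firm A's profit: π = x_A(331 − (x_A + x_D)) − 21x_A.
∂π/∂x_A = 310 − 2x_A − x_D = 0, so x_A = 155 − 0.5x_D.
For D: ∂π/∂x_D = 303 − 3x_D − x_A = 0 ⇒ x_D = 101 − (1/3)x_A.
Substituting the second reaction function into the first: x_A = 155 − 0.5(101 − (1/3)x_A), which gives (5/6)x_A = 104.5 ⇒ x_A = 125.4.
Then x_D = 101 − (1/3)·125.4 = 59.2.
Equilibrium price: P = 331 − 184.6 = 146.4.

146.4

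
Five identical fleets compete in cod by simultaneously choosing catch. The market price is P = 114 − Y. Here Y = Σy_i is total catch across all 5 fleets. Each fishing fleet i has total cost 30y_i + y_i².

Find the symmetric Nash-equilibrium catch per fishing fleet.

10.5

A representative fishing fleet's profit is π_i = y_i(114 − Y) − 30y_i − y_i², with Y = y_i + Σ_{j≠i} y_j.
First-order condition: 84 − 4y_i − Σ_{j≠i} y_j = 0.
With identical fishing fleets, set every y_j = y: then 84 − 4y − 4y = 0, i.e. y = 84/8 = 10.5.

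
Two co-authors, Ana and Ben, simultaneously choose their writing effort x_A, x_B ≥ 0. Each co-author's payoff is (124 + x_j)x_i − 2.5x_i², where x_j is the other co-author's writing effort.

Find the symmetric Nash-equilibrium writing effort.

31

Ana's payoff is (124 + x_B)x_A − 2.5x_A².
∂π/∂x_A = 124 + x_B − 5x_A = 0, so x_A = 24.8 + 0.2x_B.
By symmetry x_B = x_A; substituting into the reaction function, 0.8x_A = 24.8 and x_A = 31.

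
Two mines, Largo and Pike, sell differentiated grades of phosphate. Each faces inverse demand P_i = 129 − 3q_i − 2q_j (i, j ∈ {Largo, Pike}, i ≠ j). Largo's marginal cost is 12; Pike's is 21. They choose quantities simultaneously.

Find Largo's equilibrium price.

57.5625

Mine Largo's profit: π = q_{Largo}(129 − 3q_{Largo} − 2q_{Pike}) − 12q_{Largo}.
∂π/∂q_{Largo} = 117 − 6q_{Largo} − 2q_{Pike} = 0 ⇒ q_{Largo} = 19.5 − (1/3)q_{Pike}.
Similarly q_{Pike} = 18 − (1/3)q_{Largo}.
Solving the two reaction functions simultaneously: (1 − (−1/3)(−1/3))q_{Largo} = 19.5 − (1/3)·18, so (8/9)q_{Largo} = 13.5 and q_{Largo} = 15.1875.
Then q_{Pike} = 18 − (1/3)·15.1875 = 12.9375.
P_{Largo} = 129 − 3·15.1875 − 2·12.9375 = 57.5625.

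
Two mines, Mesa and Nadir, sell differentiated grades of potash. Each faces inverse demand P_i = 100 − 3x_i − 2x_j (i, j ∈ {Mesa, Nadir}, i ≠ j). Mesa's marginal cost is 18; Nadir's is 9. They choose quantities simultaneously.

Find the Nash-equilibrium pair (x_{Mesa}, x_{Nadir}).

9.6875, 11.9375

Mine Mesa's profit: π = x_{Mesa}(100 − 3x_{Mesa} − 2x_{Nadir}) − 18x_{Mesa}.
∂π/∂x_{Mesa} = 82 − 6x_{Mesa} − 2x_{Nadir} = 0 ⇒ x_{Mesa} = 41/3 − (1/3)x_{Nadir}.
Similarly x_{Nadir} = 91/6 − (1/3)x_{Mesa}.
Substituting the second reaction function into the first: x_{Mesa} = 41/3 − (1/3)(91/6 − (1/3)x_{Mesa}), which gives (8/9)x_{Mesa} = 155/18 ⇒ x_{Mesa} = 9.6875.
Then x_{Nadir} = 91/6 − (1/3)·9.6875 = 11.9375.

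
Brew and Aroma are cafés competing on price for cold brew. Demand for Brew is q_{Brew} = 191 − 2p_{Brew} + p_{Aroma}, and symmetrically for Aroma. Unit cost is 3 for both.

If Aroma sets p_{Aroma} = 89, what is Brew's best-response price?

Brew's profit: π = (p_{Brew} − 3)(191 − 2p_{Brew} + p_{Aroma}).
∂π/∂p_{Brew} = 197 − 4p_{Brew} + p_{Aroma} = 0 ⇒ p_{Brew} = 49.25 + 0.25p_{Aroma}.
At p_{Aroma} = 89: p_{Brew} = 49.25 + 0.25·89 = 71.5.

71.5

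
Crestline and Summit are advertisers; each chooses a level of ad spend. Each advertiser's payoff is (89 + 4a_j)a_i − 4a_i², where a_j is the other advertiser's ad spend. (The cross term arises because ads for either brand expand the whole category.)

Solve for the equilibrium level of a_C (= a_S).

Crestline's payoff is (89 + 4a_S)a_C − 4a_C².
∂π/∂a_C = 89 + 4a_S − 8a_C = 0, so a_C = 11.125 + 0.5a_S.
The game is symmetric, so in equilibrium a_S = a_C: the reaction function gives 0.5a_C = 11.125, hence a_C = 22.25.

22.25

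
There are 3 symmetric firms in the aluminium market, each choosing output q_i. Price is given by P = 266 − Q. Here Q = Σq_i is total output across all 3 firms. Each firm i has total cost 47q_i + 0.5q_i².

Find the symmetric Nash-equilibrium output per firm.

43.8

A representative firm's profit is π_i = q_i(266 − Q) − 47q_i − 0.5q_i², with Q = q_i + Σ_{j≠i} q_j.
First-order condition: 219 − 3q_i − Σ_{j≠i} q_j = 0.
With identical firms, set every q_j = q: then 219 − 3q − 2q = 0, i.e. q = 219/5 = 43.8.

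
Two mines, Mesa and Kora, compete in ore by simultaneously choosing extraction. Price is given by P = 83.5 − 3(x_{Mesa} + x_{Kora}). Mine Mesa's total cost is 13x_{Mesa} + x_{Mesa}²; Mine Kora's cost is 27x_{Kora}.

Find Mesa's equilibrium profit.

169

Mine Mesa's profit: π = x_{Mesa}(83.5 − 3(x_{Mesa} + x_{Kora})) − 13x_{Mesa} − x_{Mesa}².
∂π/∂x_{Mesa} = 70.5 − 8x_{Mesa} − 3x_{Kora} = 0, so x_{Mesa} = 8.8125 − 0.375x_{Kora}.
For Kora: ∂π/∂x_{Kora} = 56.5 − 6x_{Kora} − 3x_{Mesa} = 0 ⇒ x_{Kora} = 113/12 − 0.5x_{Mesa}.
Substituting the second reaction function into the first: x_{Mesa} = 8.8125 − 0.375(113/12 − 0.5x_{Mesa}), which gives 0.8125x_{Mesa} = 169/32 ⇒ x_{Mesa} = 6.5.
Then x_{Kora} = 113/12 − 0.5·6.5 = 37/6.
Price P = 83.5 − 3·(38/3) = 45.5.
Mesa's profit: (45.5 − 13)·6.5 − (6.5)² = 169.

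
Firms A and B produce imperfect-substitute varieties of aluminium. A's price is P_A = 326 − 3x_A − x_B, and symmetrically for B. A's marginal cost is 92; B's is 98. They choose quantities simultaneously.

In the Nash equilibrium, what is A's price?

Firm A's profit: π = x_A(326 − 3x_A − x_B) − 92x_A.
∂π/∂x_A = 234 − 6x_A − x_B = 0 ⇒ x_A = 39 − (1/6)x_B.
Similarly x_B = 38 − (1/6)x_A.
Substituting the second reaction function into the first: x_A = 39 − (1/6)(38 − (1/6)x_A), which gives (35/36)x_A = 98/3 ⇒ x_A = 33.6.
Then x_B = 38 − (1/6)·33.6 = 32.4.
P_A = 326 − 3·33.6 − 32.4 = 192.8.

192.8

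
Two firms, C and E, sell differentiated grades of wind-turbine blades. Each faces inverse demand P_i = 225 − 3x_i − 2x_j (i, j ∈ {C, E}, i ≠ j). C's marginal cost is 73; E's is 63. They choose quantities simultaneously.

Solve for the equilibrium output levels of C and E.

Firm C's profit: π = x_C(225 − 3x_C − 2x_E) − 73x_C.
∂π/∂x_C = 152 − 6x_C − 2x_E = 0 ⇒ x_C = 76/3 − (1/3)x_E.
Similarly x_E = 27 − (1/3)x_C.
Plugging x_E into C's best response: x_C = 76/3 − (1/3)(27 − (1/3)x_C) ⇒ (8/9)x_C = 49/3, so x_C = 18.375.
Then x_E = 27 − (1/3)·18.375 = 20.875.

18.375, 20.875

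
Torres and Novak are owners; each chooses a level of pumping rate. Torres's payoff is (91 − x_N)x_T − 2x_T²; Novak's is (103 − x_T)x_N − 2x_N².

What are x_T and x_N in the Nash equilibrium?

Expanding Torres's payoff: 91x_T − x_Nx_T − 2x_T².
∂π/∂x_T = 91 − x_N − 4x_T = 0, so x_T = 22.75 − 0.25x_N.
Likewise for Novak: x_N = 25.75 − 0.25x_T.
Solving the two reaction functions simultaneously: (1 − (−0.25)(−0.25))x_T = 22.75 − 0.25·25.75, so 0.9375x_T = 16.3125 and x_T = 17.4.
Then x_N = 25.75 − 0.25·17.4 = 21.4.

17.4, 21.4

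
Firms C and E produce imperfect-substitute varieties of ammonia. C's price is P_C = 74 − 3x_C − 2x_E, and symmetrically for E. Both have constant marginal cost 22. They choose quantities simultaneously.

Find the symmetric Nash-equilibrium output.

6.5

Firm C's profit: π = x_C(74 − 3x_C − 2x_E) − 22x_C.
∂π/∂x_C = 52 − 6x_C − 2x_E = 0 ⇒ x_C = 26/3 − (1/3)x_E.
By symmetry x_E = x_C; substituting into the reaction function, (4/3)x_C = 26/3 and x_C = 6.5.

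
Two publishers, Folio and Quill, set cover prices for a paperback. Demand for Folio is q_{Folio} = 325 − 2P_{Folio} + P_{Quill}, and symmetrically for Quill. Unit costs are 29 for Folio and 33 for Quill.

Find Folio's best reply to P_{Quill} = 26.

Folio's profit: π = (P_{Folio} − 29)(325 − 2P_{Folio} + P_{Quill}).
∂π/∂P_{Folio} = 383 − 4P_{Folio} + P_{Quill} = 0 ⇒ P_{Folio} = 95.75 + 0.25P_{Quill}.
At P_{Quill} = 26: P_{Folio} = 95.75 + 0.25·26 = 102.25.

102.25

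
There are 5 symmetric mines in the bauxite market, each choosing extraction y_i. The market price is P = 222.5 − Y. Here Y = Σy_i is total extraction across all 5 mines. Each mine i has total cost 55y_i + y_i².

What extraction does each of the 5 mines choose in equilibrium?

20.9375

A representative mine's profit is π_i = y_i(222.5 − Y) − 55y_i − y_i², with Y = y_i + Σ_{j≠i} y_j.
First-order condition: 167.5 − 4y_i − Σ_{j≠i} y_j = 0.
Imposing symmetry (y_j = y for all j) turns Σ_{j≠i} y_j into 4y, so 167.5 = 8y and y = 20.9375.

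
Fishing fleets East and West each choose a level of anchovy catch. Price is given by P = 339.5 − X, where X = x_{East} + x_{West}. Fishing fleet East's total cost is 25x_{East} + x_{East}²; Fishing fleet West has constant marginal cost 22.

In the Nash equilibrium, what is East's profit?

Fishing fleet East's profit: π = x_{East}(339.5 − (x_{East} + x_{West})) − 25x_{East} − x_{East}².
∂π/∂x_{East} = 314.5 − 4x_{East} − x_{West} = 0, so x_{East} = 78.625 − 0.25x_{West}.
For West: ∂π/∂x_{West} = 317.5 − 2x_{West} − x_{East} = 0 ⇒ x_{West} = 158.75 − 0.5x_{East}.
Plugging x_{West} into East's best response: x_{East} = 78.625 − 0.25(158.75 − 0.5x_{East}) ⇒ 0.875x_{East} = 38.9375, so x_{East} = 44.5.
Then x_{West} = 158.75 − 0.5·44.5 = 136.5.
Price P = 339.5 − 181 = 158.5.
East's profit: (158.5 − 25)·44.5 − (44.5)² = 3960.5.

3960.5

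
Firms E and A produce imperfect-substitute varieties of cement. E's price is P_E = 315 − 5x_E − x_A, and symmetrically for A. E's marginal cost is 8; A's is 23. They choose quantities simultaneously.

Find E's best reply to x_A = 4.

Firm E's profit: π = x_E(315 − 5x_E − x_A) − 8x_E.
∂π/∂x_E = 307 − 10x_E − x_A = 0 ⇒ x_E = 30.7 − 0.1x_A.
At x_A = 4: x_E = 30.7 − 0.1·4 = 30.3.

30.3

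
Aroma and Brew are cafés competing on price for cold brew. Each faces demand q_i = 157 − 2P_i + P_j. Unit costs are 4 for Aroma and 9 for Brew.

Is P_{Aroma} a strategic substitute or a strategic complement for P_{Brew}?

strategic complements

Aroma's profit: π = (P_{Aroma} − 4)(157 − 2P_{Aroma} + P_{Brew}).
∂π/∂P_{Aroma} = 165 − 4P_{Aroma} + P_{Brew} = 0 ⇒ P_{Aroma} = 41.25 + 0.25P_{Brew}.
The best-response slope dP_{Aroma}/dP_{Brew} = 0.25 > 0: the reaction function is upward-sloping, so the choices are strategic complements.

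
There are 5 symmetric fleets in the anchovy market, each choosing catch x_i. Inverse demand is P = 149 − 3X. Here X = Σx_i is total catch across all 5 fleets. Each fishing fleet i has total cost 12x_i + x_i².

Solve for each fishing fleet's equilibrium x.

6.85

A representative fishing fleet's profit is π_i = x_i(149 − 3X) − 12x_i − x_i², with X = x_i + Σ_{j≠i} x_j.
First-order condition: 137 − 8x_i − 3Σ_{j≠i} x_j = 0.
With identical fishing fleets, set every x_j = x: then 137 − 8x − 12x = 0, i.e. x = 137/20 = 6.85.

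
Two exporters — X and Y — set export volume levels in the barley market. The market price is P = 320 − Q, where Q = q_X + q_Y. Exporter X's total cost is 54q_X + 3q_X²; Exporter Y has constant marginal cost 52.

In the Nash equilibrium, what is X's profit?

1239.04

Exporter X's profit: π = q_X(320 − (q_X + q_Y)) − 54q_X − 3q_X².
∂π/∂q_X = 266 − 8q_X − q_Y = 0, so q_X = 33.25 − 0.125q_Y.
For Y: ∂π/∂q_Y = 268 − 2q_Y − q_X = 0 ⇒ q_Y = 134 − 0.5q_X.
Solving the two reaction functions simultaneously: (1 − (−0.125)(−0.5))q_X = 33.25 − 0.125·134, so 0.9375q_X = 16.5 and q_X = 17.6.
Then q_Y = 134 − 0.5·17.6 = 125.2.
Price P = 320 − 142.8 = 177.2.
X's profit: (177.2 − 54)·17.6 − 3(17.6)² = 1239.04.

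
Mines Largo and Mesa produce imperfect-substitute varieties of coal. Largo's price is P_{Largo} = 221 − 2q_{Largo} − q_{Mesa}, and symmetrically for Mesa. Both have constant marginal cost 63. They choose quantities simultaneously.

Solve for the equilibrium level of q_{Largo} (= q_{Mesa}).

31.6

Mine Largo's profit: π = q_{Largo}(221 − 2q_{Largo} − q_{Mesa}) − 63q_{Largo}.
∂π/∂q_{Largo} = 158 − 4q_{Largo} − q_{Mesa} = 0 ⇒ q_{Largo} = 39.5 − 0.25q_{Mesa}.
The game is symmetric, so in equilibrium q_{Mesa} = q_{Largo}: the reaction function gives 1.25q_{Largo} = 39.5, hence q_{Largo} = 31.6.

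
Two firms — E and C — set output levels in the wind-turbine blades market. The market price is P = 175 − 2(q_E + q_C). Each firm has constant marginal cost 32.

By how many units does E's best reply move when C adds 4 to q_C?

Firm E's profit: π = q_E(175 − 2(q_E + q_C)) − 32q_E.
∂π/∂q_E = 143 − 4q_E − 2q_C = 0, so q_E = 35.75 − 0.5q_C.
The reaction-function slope is −0.5, so a 4-unit rise in q_C moves q_E by −0.5 × 4 = −2. E's best response falls — the actions are strategic substitutes.

-2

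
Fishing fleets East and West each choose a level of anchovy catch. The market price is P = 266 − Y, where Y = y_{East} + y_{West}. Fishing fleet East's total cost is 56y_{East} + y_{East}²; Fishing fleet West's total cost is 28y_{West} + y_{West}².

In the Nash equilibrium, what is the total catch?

89.6

Fishing fleet East's profit: π = y_{East}(266 − (y_{East} + y_{West})) − 56y_{East} − y_{East}².
∂π/∂y_{East} = 210 − 4y_{East} − y_{West} = 0, so y_{East} = 52.5 − 0.25y_{West}.
By the same steps for West: y_{West} = 59.5 − 0.25y_{East}.
Plugging y_{West} into East's best response: y_{East} = 52.5 − 0.25(59.5 − 0.25y_{East}) ⇒ 0.9375y_{East} = 37.625, so y_{East} = 602/15.
Then y_{West} = 59.5 − 0.25·(602/15) = 742/15.
Total catch: 602/15 + 742/15 = 89.6.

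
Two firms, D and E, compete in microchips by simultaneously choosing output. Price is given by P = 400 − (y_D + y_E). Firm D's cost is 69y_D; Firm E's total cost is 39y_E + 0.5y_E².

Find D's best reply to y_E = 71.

Firm D's profit: π = y_D(400 − (y_D + y_E)) − 69y_D.
∂π/∂y_D = 331 − 2y_D − y_E = 0, so y_D = 165.5 − 0.5y_E.
At y_E = 71: y_D = 165.5 − 0.5·71 = 130.

130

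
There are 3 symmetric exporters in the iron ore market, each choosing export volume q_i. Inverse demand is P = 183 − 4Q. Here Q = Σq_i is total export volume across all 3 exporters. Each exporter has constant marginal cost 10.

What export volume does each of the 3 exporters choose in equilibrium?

A representative exporter's profit is π_i = q_i(183 − 4Q) − 10q_i, with Q = q_i + Σ_{j≠i} q_j.
First-order condition: 173 − 8q_i − 4Σ_{j≠i} q_j = 0.
With identical exporters, set every q_j = q: then 173 − 8q − 8q = 0, i.e. q = 173/16 = 10.8125.

10.8125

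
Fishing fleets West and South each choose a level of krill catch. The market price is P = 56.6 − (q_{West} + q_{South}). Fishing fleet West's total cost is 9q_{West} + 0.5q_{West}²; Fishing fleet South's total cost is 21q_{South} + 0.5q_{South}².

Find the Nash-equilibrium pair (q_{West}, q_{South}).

13.4, 7.4

Fishing fleet West's profit: π = q_{West}(56.6 − (q_{West} + q_{South})) − 9q_{West} − 0.5q_{West}².
∂π/∂q_{West} = 47.6 − 3q_{West} − q_{South} = 0, so q_{West} = 238/15 − (1/3)q_{South}.
By the same steps for South: q_{South} = 178/15 − (1/3)q_{West}.
Solving the two reaction functions simultaneously: (1 − (−1/3)(−1/3))q_{West} = 238/15 − (1/3)·(178/15), so (8/9)q_{West} = 536/45 and q_{West} = 13.4.
Then q_{South} = 178/15 − (1/3)·13.4 = 7.4.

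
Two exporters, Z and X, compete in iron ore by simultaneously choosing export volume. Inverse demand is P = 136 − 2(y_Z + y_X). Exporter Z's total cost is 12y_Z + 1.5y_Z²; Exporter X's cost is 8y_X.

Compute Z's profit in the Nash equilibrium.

350

Exporter Z's profit: π = y_Z(136 − 2(y_Z + y_X)) − 12y_Z − 1.5y_Z².
∂π/∂y_Z = 124 − 7y_Z − 2y_X = 0, so y_Z = 124/7 − (2/7)y_X.
For X: ∂π/∂y_X = 128 − 4y_X − 2y_Z = 0 ⇒ y_X = 32 − 0.5y_Z.
Substituting the second reaction function into the first: y_Z = 124/7 − (2/7)(32 − 0.5y_Z), which gives (6/7)y_Z = 60/7 ⇒ y_Z = 10.
Then y_X = 32 − 0.5·10 = 27.
Price P = 136 − 2·37 = 62.
Z's profit: (62 − 12)·10 − 1.5(10)² = 350.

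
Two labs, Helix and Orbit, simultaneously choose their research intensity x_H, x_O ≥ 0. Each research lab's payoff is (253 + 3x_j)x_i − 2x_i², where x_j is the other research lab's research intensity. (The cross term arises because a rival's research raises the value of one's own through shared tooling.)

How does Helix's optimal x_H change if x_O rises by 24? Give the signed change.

18

Helix's payoff is (253 + 3x_O)x_H − 2x_H².
∂π/∂x_H = 253 + 3x_O − 4x_H = 0, so x_H = 63.25 + 0.75x_O.
The reaction-function slope is 0.75, so a 24-unit rise in x_O moves x_H by 0.75 × 24 = 18. Helix's best response rises — the actions are strategic complements.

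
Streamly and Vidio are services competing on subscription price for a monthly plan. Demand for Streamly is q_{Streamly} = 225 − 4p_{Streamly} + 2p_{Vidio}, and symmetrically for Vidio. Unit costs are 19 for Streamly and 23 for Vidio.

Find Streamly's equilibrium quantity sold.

Streamly's profit: π = (p_{Streamly} − 19)(225 − 4p_{Streamly} + 2p_{Vidio}).
∂π/∂p_{Streamly} = 301 − 8p_{Streamly} + 2p_{Vidio} = 0 ⇒ p_{Streamly} = 37.625 + 0.25p_{Vidio}.
Similarly p_{Vidio} = 39.625 + 0.25p_{Streamly}.
Solving the two reaction functions simultaneously: (1 − (0.25)(0.25))p_{Streamly} = 37.625 + 0.25·39.625, so 0.9375p_{Streamly} = 1521/32 and p_{Streamly} = 50.7.
Then p_{Vidio} = 39.625 + 0.25·50.7 = 52.3.
q_{Streamly} = 225 − 4·50.7 + 2·52.3 = 126.8.

126.8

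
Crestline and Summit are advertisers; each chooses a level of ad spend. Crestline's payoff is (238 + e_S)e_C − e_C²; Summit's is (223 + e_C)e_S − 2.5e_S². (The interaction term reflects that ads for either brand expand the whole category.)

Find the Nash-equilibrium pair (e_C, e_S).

157, 76

Expanding Crestline's payoff: 238e_C + e_Se_C − e_C².
∂π/∂e_C = 238 + e_S − 2e_C = 0, so e_C = 119 + 0.5e_S.
Likewise for Summit: e_S = 44.6 + 0.2e_C.
Solving the two reaction functions simultaneously: (1 − (0.5)(0.2))e_C = 119 + 0.5·44.6, so 0.9e_C = 141.3 and e_C = 157.
Then e_S = 44.6 + 0.2·157 = 76.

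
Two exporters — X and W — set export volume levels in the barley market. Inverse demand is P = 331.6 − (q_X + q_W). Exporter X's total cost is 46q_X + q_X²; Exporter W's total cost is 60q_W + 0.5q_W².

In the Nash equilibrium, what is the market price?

Exporter X's profit: π = q_X(331.6 − (q_X + q_W)) − 46q_X − q_X².
∂π/∂q_X = 285.6 − 4q_X − q_W = 0, so q_X = 71.4 − 0.25q_W.
For W: ∂π/∂q_W = 271.6 − 3q_W − q_X = 0 ⇒ q_W = 1358/15 − (1/3)q_X.
Substituting the second reaction function into the first: q_X = 71.4 − 0.25(1358/15 − (1/3)q_X), which gives (11/12)q_X = 1463/30 ⇒ q_X = 53.2.
Then q_W = 1358/15 − (1/3)·53.2 = 72.8.
Equilibrium price: P = 331.6 − 126 = 205.6.

205.6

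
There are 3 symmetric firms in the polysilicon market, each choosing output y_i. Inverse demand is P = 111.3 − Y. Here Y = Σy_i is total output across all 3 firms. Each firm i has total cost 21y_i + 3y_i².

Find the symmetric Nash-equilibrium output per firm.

9.03

A representative firm's profit is π_i = y_i(111.3 − Y) − 21y_i − 3y_i², with Y = y_i + Σ_{j≠i} y_j.
First-order condition: 90.3 − 8y_i − Σ_{j≠i} y_j = 0.
With identical firms, set every y_j = y: then 90.3 − 8y − 2y = 0, i.e. y = 90.3/10 = 9.03.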